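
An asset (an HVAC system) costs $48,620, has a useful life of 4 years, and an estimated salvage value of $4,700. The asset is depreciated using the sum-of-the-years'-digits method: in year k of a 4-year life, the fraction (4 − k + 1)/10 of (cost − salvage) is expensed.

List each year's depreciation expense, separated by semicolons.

$17,568; $13,176; $8,784; $4,392

Depreciable base = $48,620 − $4,700 = $43,920.
Sum of the years' digits = 4+3+2+1 = 10.
Year 1: $43,920 × 4/10 = $17,568. Book value $31,052.
Year 2: $43,920 × 3/10 = $13,176. Book value $17,876.
Year 3: $43,920 × 2/10 = $8,784. Book value $9,092.
Year 4: $43,920 × 1/10 = $4,392. Book value $4,700.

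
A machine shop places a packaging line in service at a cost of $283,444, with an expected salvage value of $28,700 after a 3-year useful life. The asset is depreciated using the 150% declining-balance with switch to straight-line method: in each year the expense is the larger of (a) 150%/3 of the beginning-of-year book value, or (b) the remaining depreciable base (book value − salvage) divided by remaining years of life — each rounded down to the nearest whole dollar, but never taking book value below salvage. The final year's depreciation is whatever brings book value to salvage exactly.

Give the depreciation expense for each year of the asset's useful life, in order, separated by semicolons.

Depreciable base = $283,444 − $28,700 = $254,744.
Year 1: DB = ⌊$283,444 × 150%/3⌋ = $141,722; SL = ⌊$254,744/3⌋ = $84,914 → take DB $141,722. Book value $141,722.
Year 2: DB = ⌊$141,722 × 150%/3⌋ = $70,861; SL = ⌊$113,022/2⌋ = $56,511 → take DB $70,861. Book value $70,861.
Year 3 (final): $70,861 − $28,700 = $42,161. Book value $28,700.

$141,722; $70,861; $42,161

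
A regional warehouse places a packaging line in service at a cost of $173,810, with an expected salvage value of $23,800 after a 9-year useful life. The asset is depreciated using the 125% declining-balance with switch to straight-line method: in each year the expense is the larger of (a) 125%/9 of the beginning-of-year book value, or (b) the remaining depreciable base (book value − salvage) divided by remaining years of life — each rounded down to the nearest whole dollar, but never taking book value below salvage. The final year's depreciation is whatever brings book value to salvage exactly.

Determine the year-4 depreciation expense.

$15,414

Depreciable base = $173,810 − $23,800 = $150,010.
Year 1: DB = ⌊$173,810 × 125%/9⌋ = $24,140; SL = ⌊$150,010/9⌋ = $16,667 → take DB $24,140. Book value $149,670.
Year 2: DB = ⌊$149,670 × 125%/9⌋ = $20,787; SL = ⌊$125,870/8⌋ = $15,733 → take DB $20,787. Book value $128,883.
Year 3: DB = ⌊$128,883 × 125%/9⌋ = $17,900; SL = ⌊$105,083/7⌋ = $15,011 → take DB $17,900. Book value $110,983.
Year 4: DB = ⌊$110,983 × 125%/9⌋ = $15,414; SL = ⌊$87,183/6⌋ = $14,530 → take DB $15,414. Book value $95,569.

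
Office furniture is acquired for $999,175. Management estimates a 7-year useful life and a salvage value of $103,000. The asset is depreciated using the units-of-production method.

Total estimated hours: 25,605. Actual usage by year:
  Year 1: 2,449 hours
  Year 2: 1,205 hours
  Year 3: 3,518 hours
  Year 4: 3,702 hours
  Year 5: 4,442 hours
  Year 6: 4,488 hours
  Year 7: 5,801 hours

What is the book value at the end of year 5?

Depreciable base = $999,175 − $103,000 = $896,175.
Rate = $896,175 / 25,605 hours = $35 per hour.
Year 1: 2,449 × $35 = $85,715. Book value $913,460.
Year 2: 1,205 × $35 = $42,175. Book value $871,285.
Year 3: 3,518 × $35 = $123,130. Book value $748,155.
Year 4: 3,702 × $35 = $129,570. Book value $618,585.
Year 5: 4,442 × $35 = $155,470. Book value $463,115.

$463,115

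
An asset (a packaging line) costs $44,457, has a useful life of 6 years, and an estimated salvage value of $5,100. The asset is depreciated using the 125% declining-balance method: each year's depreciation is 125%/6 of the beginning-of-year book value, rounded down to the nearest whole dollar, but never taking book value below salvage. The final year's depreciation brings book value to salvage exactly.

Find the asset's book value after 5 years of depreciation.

Depreciable base = $44,457 − $5,100 = $39,357.
Year 1: ⌊$44,457 × 125%/6⌋ = $9,261. Book value $35,196.
Year 2: ⌊$35,196 × 125%/6⌋ = $7,332. Book value $27,864.
Year 3: ⌊$27,864 × 125%/6⌋ = $5,805. Book value $22,059.
Year 4: ⌊$22,059 × 125%/6⌋ = $4,595. Book value $17,464.
Year 5: ⌊$17,464 × 125%/6⌋ = $3,638. Book value $13,826.

$13,826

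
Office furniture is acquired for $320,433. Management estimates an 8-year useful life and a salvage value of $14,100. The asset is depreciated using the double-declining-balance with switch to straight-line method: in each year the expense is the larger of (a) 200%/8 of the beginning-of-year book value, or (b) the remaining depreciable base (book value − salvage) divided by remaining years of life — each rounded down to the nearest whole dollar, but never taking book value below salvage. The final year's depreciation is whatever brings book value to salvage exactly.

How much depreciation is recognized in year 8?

Depreciable base = $320,433 − $14,100 = $306,333.
Year 1: DB = ⌊$320,433 × 200%/8⌋ = $80,108; SL = ⌊$306,333/8⌋ = $38,291 → take DB $80,108. Book value $240,325.
Year 2: DB = ⌊$240,325 × 200%/8⌋ = $60,081; SL = ⌊$226,225/7⌋ = $32,317 → take DB $60,081. Book value $180,244.
Year 3: DB = ⌊$180,244 × 200%/8⌋ = $45,061; SL = ⌊$166,144/6⌋ = $27,690 → take DB $45,061. Book value $135,183.
Year 4: DB = ⌊$135,183 × 200%/8⌋ = $33,795; SL = ⌊$121,083/5⌋ = $24,216 → take DB $33,795. Book value $101,388.
Year 5: DB = ⌊$101,388 × 200%/8⌋ = $25,347; SL = ⌊$87,288/4⌋ = $21,822 → take DB $25,347. Book value $76,041.
Year 6: DB = ⌊$76,041 × 200%/8⌋ = $19,010; SL = ⌊$61,941/3⌋ = $20,647 → take SL $20,647. Book value $55,394.
Year 7: DB = ⌊$55,394 × 200%/8⌋ = $13,848; SL = ⌊$41,294/2⌋ = $20,647 → take SL $20,647. Book value $34,747.
Year 8 (final): $34,747 − $14,100 = $20,647. Book value $14,100.

$20,647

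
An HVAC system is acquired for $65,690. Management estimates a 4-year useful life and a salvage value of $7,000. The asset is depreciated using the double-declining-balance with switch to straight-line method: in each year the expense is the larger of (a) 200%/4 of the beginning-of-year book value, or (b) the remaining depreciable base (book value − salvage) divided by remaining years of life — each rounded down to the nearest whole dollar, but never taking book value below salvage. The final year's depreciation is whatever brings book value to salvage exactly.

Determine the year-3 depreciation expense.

Depreciable base = $65,690 − $7,000 = $58,690.
Year 1: DB = ⌊$65,690 × 200%/4⌋ = $32,845; SL = ⌊$58,690/4⌋ = $14,672 → take DB $32,845. Book value $32,845.
Year 2: DB = ⌊$32,845 × 200%/4⌋ = $16,422; SL = ⌊$25,845/3⌋ = $8,615 → take DB $16,422. Book value $16,423.
Year 3: DB = ⌊$16,423 × 200%/4⌋ = $8,211; SL = ⌊$9,423/2⌋ = $4,711 → take DB $8,211. Book value $8,212.

$8,211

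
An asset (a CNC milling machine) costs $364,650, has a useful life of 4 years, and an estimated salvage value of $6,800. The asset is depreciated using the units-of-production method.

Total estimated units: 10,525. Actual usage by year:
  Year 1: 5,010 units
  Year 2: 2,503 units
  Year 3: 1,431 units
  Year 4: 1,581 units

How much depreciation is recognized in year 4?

Depreciable base = $364,650 − $6,800 = $357,850.
Rate = $357,850 / 10,525 units = $34 per unit.
Year 1: 5,010 × $34 = $170,340. Book value $194,310.
Year 2: 2,503 × $34 = $85,102. Book value $109,208.
Year 3: 1,431 × $34 = $48,654. Book value $60,554.
Year 4: 1,581 × $34 = $53,754. Book value $6,800.

$53,754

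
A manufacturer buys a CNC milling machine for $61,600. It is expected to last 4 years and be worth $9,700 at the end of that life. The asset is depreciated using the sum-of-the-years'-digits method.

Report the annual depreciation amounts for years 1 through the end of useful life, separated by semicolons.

$20,760; $15,570; $10,380; $5,190

Depreciable base = $61,600 − $9,700 = $51,900.
Sum of the years' digits = 4+3+2+1 = 10.
Year 1: $51,900 × 4/10 = $20,760. Book value $40,840.
Year 2: $51,900 × 3/10 = $15,570. Book value $25,270.
Year 3: $51,900 × 2/10 = $10,380. Book value $14,890.
Year 4: $51,900 × 1/10 = $5,190. Book value $9,700.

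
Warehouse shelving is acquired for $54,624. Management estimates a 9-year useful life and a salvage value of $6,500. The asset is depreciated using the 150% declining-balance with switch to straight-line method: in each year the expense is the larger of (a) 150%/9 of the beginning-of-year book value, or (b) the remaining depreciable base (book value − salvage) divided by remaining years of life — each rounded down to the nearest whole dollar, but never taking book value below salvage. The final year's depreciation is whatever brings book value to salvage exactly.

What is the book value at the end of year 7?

Depreciable base = $54,624 − $6,500 = $48,124.
Year 1: DB = ⌊$54,624 × 150%/9⌋ = $9,104; SL = ⌊$48,124/9⌋ = $5,347 → take DB $9,104. Book value $45,520.
Year 2: DB = ⌊$45,520 × 150%/9⌋ = $7,586; SL = ⌊$39,020/8⌋ = $4,877 → take DB $7,586. Book value $37,934.
Year 3: DB = ⌊$37,934 × 150%/9⌋ = $6,322; SL = ⌊$31,434/7⌋ = $4,490 → take DB $6,322. Book value $31,612.
Year 4: DB = ⌊$31,612 × 150%/9⌋ = $5,268; SL = ⌊$25,112/6⌋ = $4,185 → take DB $5,268. Book value $26,344.
Year 5: DB = ⌊$26,344 × 150%/9⌋ = $4,390; SL = ⌊$19,844/5⌋ = $3,968 → take DB $4,390. Book value $21,954.
Year 6: DB = ⌊$21,954 × 150%/9⌋ = $3,659; SL = ⌊$15,454/4⌋ = $3,863 → take SL $3,863. Book value $18,091.
Year 7: DB = ⌊$18,091 × 150%/9⌋ = $3,015; SL = ⌊$11,591/3⌋ = $3,863 → take SL $3,863. Book value $14,228.

$14,228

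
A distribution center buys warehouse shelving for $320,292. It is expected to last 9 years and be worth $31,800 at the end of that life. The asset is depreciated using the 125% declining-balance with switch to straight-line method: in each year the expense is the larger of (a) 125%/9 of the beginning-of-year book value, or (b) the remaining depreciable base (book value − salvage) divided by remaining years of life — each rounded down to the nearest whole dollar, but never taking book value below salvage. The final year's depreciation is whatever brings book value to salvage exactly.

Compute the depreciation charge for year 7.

$28,786

Depreciable base = $320,292 − $31,800 = $288,492.
Year 1: DB = ⌊$320,292 × 125%/9⌋ = $44,485; SL = ⌊$288,492/9⌋ = $32,054 → take DB $44,485. Book value $275,807.
Year 2: DB = ⌊$275,807 × 125%/9⌋ = $38,306; SL = ⌊$244,007/8⌋ = $30,500 → take DB $38,306. Book value $237,501.
Year 3: DB = ⌊$237,501 × 125%/9⌋ = $32,986; SL = ⌊$205,701/7⌋ = $29,385 → take DB $32,986. Book value $204,515.
Year 4: DB = ⌊$204,515 × 125%/9⌋ = $28,404; SL = ⌊$172,715/6⌋ = $28,785 → take SL $28,785. Book value $175,730.
Year 5: DB = ⌊$175,730 × 125%/9⌋ = $24,406; SL = ⌊$143,930/5⌋ = $28,786 → take SL $28,786. Book value $146,944.
Year 6: DB = ⌊$146,944 × 125%/9⌋ = $20,408; SL = ⌊$115,144/4⌋ = $28,786 → take SL $28,786. Book value $118,158.
Year 7: DB = ⌊$118,158 × 125%/9⌋ = $16,410; SL = ⌊$86,358/3⌋ = $28,786 → take SL $28,786. Book value $89,372.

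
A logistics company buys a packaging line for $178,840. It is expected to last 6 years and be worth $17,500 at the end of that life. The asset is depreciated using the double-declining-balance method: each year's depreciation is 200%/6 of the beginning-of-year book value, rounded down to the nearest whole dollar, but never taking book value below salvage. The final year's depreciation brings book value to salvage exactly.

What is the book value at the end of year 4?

$35,327

Depreciable base = $178,840 − $17,500 = $161,340.
Year 1: ⌊$178,840 × 200%/6⌋ = $59,613. Book value $119,227.
Year 2: ⌊$119,227 × 200%/6⌋ = $39,742. Book value $79,485.
Year 3: ⌊$79,485 × 200%/6⌋ = $26,495. Book value $52,990.
Year 4: ⌊$52,990 × 200%/6⌋ = $17,663. Book value $35,327.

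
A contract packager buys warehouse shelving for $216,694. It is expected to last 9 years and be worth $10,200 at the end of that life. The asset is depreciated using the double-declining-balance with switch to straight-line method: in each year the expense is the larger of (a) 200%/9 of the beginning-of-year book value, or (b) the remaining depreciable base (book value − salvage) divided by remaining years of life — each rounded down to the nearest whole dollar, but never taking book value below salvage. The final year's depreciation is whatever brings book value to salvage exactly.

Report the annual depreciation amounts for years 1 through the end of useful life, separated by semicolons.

Depreciable base = $216,694 − $10,200 = $206,494.
Year 1: DB = ⌊$216,694 × 200%/9⌋ = $48,154; SL = ⌊$206,494/9⌋ = $22,943 → take DB $48,154. Book value $168,540.
Year 2: DB = ⌊$168,540 × 200%/9⌋ = $37,453; SL = ⌊$158,340/8⌋ = $19,792 → take DB $37,453. Book value $131,087.
Year 3: DB = ⌊$131,087 × 200%/9⌋ = $29,130; SL = ⌊$120,887/7⌋ = $17,269 → take DB $29,130. Book value $101,957.
Year 4: DB = ⌊$101,957 × 200%/9⌋ = $22,657; SL = ⌊$91,757/6⌋ = $15,292 → take DB $22,657. Book value $79,300.
Year 5: DB = ⌊$79,300 × 200%/9⌋ = $17,622; SL = ⌊$69,100/5⌋ = $13,820 → take DB $17,622. Book value $61,678.
Year 6: DB = ⌊$61,678 × 200%/9⌋ = $13,706; SL = ⌊$51,478/4⌋ = $12,869 → take DB $13,706. Book value $47,972.
Year 7: DB = ⌊$47,972 × 200%/9⌋ = $10,660; SL = ⌊$37,772/3⌋ = $12,590 → take SL $12,590. Book value $35,382.
Year 8: DB = ⌊$35,382 × 200%/9⌋ = $7,862; SL = ⌊$25,182/2⌋ = $12,591 → take SL $12,591. Book value $22,791.
Year 9 (final): $22,791 − $10,200 = $12,591. Book value $10,200.

$48,154; $37,453; $29,130; $22,657; $17,622; $13,706; $12,590; $12,591; $12,591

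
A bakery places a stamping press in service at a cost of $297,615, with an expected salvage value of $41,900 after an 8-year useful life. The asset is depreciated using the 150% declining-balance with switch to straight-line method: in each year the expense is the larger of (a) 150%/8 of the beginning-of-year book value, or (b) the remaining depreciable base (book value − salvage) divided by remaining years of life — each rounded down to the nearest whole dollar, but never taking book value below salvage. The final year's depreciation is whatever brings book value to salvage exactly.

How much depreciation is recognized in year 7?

Depreciable base = $297,615 − $41,900 = $255,715.
Year 1: DB = ⌊$297,615 × 150%/8⌋ = $55,802; SL = ⌊$255,715/8⌋ = $31,964 → take DB $55,802. Book value $241,813.
Year 2: DB = ⌊$241,813 × 150%/8⌋ = $45,339; SL = ⌊$199,913/7⌋ = $28,559 → take DB $45,339. Book value $196,474.
Year 3: DB = ⌊$196,474 × 150%/8⌋ = $36,838; SL = ⌊$154,574/6⌋ = $25,762 → take DB $36,838. Book value $159,636.
Year 4: DB = ⌊$159,636 × 150%/8⌋ = $29,931; SL = ⌊$117,736/5⌋ = $23,547 → take DB $29,931. Book value $129,705.
Year 5: DB = ⌊$129,705 × 150%/8⌋ = $24,319; SL = ⌊$87,805/4⌋ = $21,951 → take DB $24,319. Book value $105,386.
Year 6: DB = ⌊$105,386 × 150%/8⌋ = $19,759; SL = ⌊$63,486/3⌋ = $21,162 → take SL $21,162. Book value $84,224.
Year 7: DB = ⌊$84,224 × 150%/8⌋ = $15,792; SL = ⌊$42,324/2⌋ = $21,162 → take SL $21,162. Book value $63,062.

$21,162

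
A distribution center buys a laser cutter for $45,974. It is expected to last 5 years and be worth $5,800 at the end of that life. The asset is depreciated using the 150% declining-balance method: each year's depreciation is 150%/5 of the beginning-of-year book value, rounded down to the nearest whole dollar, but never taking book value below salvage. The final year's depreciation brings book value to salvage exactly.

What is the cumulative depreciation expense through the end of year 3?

$30,204

Depreciable base = $45,974 − $5,800 = $40,174.
Year 1: ⌊$45,974 × 150%/5⌋ = $13,792. Book value $32,182.
Year 2: ⌊$32,182 × 150%/5⌋ = $9,654. Book value $22,528.
Year 3: ⌊$22,528 × 150%/5⌋ = $6,758. Book value $15,770.
Accumulated through year 3 = $45,974 − $15,770 = $30,204.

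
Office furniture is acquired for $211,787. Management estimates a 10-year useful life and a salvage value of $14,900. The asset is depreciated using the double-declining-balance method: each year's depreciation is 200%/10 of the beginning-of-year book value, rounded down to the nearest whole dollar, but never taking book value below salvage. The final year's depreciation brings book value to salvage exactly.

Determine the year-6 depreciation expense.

$13,880

Depreciable base = $211,787 − $14,900 = $196,887.
Year 1: ⌊$211,787 × 200%/10⌋ = $42,357. Book value $169,430.
Year 2: ⌊$169,430 × 200%/10⌋ = $33,886. Book value $135,544.
Year 3: ⌊$135,544 × 200%/10⌋ = $27,108. Book value $108,436.
Year 4: ⌊$108,436 × 200%/10⌋ = $21,687. Book value $86,749.
Year 5: ⌊$86,749 × 200%/10⌋ = $17,349. Book value $69,400.
Year 6: ⌊$69,400 × 200%/10⌋ = $13,880. Book value $55,520.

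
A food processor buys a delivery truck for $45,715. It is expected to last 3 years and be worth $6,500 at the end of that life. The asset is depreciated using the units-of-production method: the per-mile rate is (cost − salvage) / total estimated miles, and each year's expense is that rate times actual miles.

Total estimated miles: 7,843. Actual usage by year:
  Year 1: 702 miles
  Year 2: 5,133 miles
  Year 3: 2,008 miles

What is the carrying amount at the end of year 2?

Depreciable base = $45,715 − $6,500 = $39,215.
Rate = $39,215 / 7,843 miles = $5 per mile.
Year 1: 702 × $5 = $3,510. Book value $42,205.
Year 2: 5,133 × $5 = $25,665. Book value $16,540.

$16,540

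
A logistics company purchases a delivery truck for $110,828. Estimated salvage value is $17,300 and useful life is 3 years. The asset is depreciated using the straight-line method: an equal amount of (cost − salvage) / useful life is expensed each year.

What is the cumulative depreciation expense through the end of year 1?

$31,176

Depreciable base = $110,828 − $17,300 = $93,528.
Annual expense = $93,528 / 3 = $31,176.
End of year 1: book value $79,652.
Accumulated through year 1 = $110,828 − $79,652 = $31,176.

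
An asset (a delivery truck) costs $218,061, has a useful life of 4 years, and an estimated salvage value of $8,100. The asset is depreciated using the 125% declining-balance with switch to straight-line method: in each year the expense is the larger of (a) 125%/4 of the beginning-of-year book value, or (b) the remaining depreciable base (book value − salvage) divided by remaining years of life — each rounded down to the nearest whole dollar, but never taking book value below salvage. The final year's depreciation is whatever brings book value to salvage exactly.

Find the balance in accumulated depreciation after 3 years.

Depreciable base = $218,061 − $8,100 = $209,961.
Year 1: DB = ⌊$218,061 × 125%/4⌋ = $68,144; SL = ⌊$209,961/4⌋ = $52,490 → take DB $68,144. Book value $149,917.
Year 2: DB = ⌊$149,917 × 125%/4⌋ = $46,849; SL = ⌊$141,817/3⌋ = $47,272 → take SL $47,272. Book value $102,645.
Year 3: DB = ⌊$102,645 × 125%/4⌋ = $32,076; SL = ⌊$94,545/2⌋ = $47,272 → take SL $47,272. Book value $55,373.
Accumulated through year 3 = $218,061 − $55,373 = $162,688.

$162,688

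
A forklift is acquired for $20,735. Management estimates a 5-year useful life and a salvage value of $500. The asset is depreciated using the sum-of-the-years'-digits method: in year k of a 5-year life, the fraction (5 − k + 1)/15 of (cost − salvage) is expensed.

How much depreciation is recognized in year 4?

$2,698

Depreciable base = $20,735 − $500 = $20,235.
Sum of the years' digits = 5+4+3+2+1 = 15.
Year 1: $20,235 × 5/15 = $6,745. Book value $13,990.
Year 2: $20,235 × 4/15 = $5,396. Book value $8,594.
Year 3: $20,235 × 3/15 = $4,047. Book value $4,547.
Year 4: $20,235 × 2/15 = $2,698. Book value $1,849.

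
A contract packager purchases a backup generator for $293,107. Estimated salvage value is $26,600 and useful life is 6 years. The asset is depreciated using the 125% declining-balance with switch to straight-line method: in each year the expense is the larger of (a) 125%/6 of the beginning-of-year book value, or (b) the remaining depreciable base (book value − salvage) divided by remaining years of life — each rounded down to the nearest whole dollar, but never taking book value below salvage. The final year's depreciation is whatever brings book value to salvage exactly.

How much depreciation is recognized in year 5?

$39,276

Depreciable base = $293,107 − $26,600 = $266,507.
Year 1: DB = ⌊$293,107 × 125%/6⌋ = $61,063; SL = ⌊$266,507/6⌋ = $44,417 → take DB $61,063. Book value $232,044.
Year 2: DB = ⌊$232,044 × 125%/6⌋ = $48,342; SL = ⌊$205,444/5⌋ = $41,088 → take DB $48,342. Book value $183,702.
Year 3: DB = ⌊$183,702 × 125%/6⌋ = $38,271; SL = ⌊$157,102/4⌋ = $39,275 → take SL $39,275. Book value $144,427.
Year 4: DB = ⌊$144,427 × 125%/6⌋ = $30,088; SL = ⌊$117,827/3⌋ = $39,275 → take SL $39,275. Book value $105,152.
Year 5: DB = ⌊$105,152 × 125%/6⌋ = $21,906; SL = ⌊$78,552/2⌋ = $39,276 → take SL $39,276. Book value $65,876.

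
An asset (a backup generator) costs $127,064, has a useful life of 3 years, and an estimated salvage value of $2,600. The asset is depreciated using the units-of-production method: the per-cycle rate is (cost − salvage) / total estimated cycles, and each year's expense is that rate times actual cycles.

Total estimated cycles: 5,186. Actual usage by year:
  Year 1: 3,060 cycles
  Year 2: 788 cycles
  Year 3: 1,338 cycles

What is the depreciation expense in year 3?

Depreciable base = $127,064 − $2,600 = $124,464.
Rate = $124,464 / 5,186 cycles = $24 per cycle.
Year 1: 3,060 × $24 = $73,440. Book value $53,624.
Year 2: 788 × $24 = $18,912. Book value $34,712.
Year 3: 1,338 × $24 = $32,112. Book value $2,600.

$32,112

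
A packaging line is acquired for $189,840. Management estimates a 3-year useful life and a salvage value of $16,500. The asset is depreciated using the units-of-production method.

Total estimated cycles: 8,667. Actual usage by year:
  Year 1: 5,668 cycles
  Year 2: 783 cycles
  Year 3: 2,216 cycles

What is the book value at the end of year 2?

Depreciable base = $189,840 − $16,500 = $173,340.
Rate = $173,340 / 8,667 cycles = $20 per cycle.
Year 1: 5,668 × $20 = $113,360. Book value $76,480.
Year 2: 783 × $20 = $15,660. Book value $60,820.

$60,820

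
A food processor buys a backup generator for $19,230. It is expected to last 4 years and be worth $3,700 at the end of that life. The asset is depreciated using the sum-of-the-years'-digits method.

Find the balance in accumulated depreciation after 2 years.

Depreciable base = $19,230 − $3,700 = $15,530.
Sum of the years' digits = 4+3+2+1 = 10.
Year 1: $15,530 × 4/10 = $6,212. Book value $13,018.
Year 2: $15,530 × 3/10 = $4,659. Book value $8,359.
Accumulated through year 2 = $19,230 − $8,359 = $10,871.

$10,871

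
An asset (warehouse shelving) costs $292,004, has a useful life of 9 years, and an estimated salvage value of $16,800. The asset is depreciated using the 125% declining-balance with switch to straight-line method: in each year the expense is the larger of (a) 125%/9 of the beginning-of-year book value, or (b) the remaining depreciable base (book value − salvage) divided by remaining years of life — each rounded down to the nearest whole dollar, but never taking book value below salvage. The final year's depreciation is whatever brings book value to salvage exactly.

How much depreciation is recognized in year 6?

Depreciable base = $292,004 − $16,800 = $275,204.
Year 1: DB = ⌊$292,004 × 125%/9⌋ = $40,556; SL = ⌊$275,204/9⌋ = $30,578 → take DB $40,556. Book value $251,448.
Year 2: DB = ⌊$251,448 × 125%/9⌋ = $34,923; SL = ⌊$234,648/8⌋ = $29,331 → take DB $34,923. Book value $216,525.
Year 3: DB = ⌊$216,525 × 125%/9⌋ = $30,072; SL = ⌊$199,725/7⌋ = $28,532 → take DB $30,072. Book value $186,453.
Year 4: DB = ⌊$186,453 × 125%/9⌋ = $25,896; SL = ⌊$169,653/6⌋ = $28,275 → take SL $28,275. Book value $158,178.
Year 5: DB = ⌊$158,178 × 125%/9⌋ = $21,969; SL = ⌊$141,378/5⌋ = $28,275 → take SL $28,275. Book value $129,903.
Year 6: DB = ⌊$129,903 × 125%/9⌋ = $18,042; SL = ⌊$113,103/4⌋ = $28,275 → take SL $28,275. Book value $101,628.

$28,275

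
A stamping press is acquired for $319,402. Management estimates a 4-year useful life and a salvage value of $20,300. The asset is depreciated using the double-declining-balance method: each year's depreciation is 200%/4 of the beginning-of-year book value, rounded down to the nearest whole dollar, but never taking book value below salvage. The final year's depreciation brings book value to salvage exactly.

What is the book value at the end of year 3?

$39,926

Depreciable base = $319,402 − $20,300 = $299,102.
Year 1: ⌊$319,402 × 200%/4⌋ = $159,701. Book value $159,701.
Year 2: ⌊$159,701 × 200%/4⌋ = $79,850. Book value $79,851.
Year 3: ⌊$79,851 × 200%/4⌋ = $39,925. Book value $39,926.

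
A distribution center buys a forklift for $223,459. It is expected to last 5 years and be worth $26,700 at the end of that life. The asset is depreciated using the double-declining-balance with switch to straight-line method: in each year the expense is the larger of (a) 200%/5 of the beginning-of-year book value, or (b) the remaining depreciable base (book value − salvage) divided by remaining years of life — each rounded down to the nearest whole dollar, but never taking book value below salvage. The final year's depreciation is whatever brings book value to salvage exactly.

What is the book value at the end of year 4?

Depreciable base = $223,459 − $26,700 = $196,759.
Year 1: DB = ⌊$223,459 × 200%/5⌋ = $89,383; SL = ⌊$196,759/5⌋ = $39,351 → take DB $89,383. Book value $134,076.
Year 2: DB = ⌊$134,076 × 200%/5⌋ = $53,630; SL = ⌊$107,376/4⌋ = $26,844 → take DB $53,630. Book value $80,446.
Year 3: DB = ⌊$80,446 × 200%/5⌋ = $32,178; SL = ⌊$53,746/3⌋ = $17,915 → take DB $32,178. Book value $48,268.
Year 4: DB = ⌊$48,268 × 200%/5⌋ = $19,307; SL = ⌊$21,568/2⌋ = $10,784 → take DB $19,307. Book value $28,961.

$28,961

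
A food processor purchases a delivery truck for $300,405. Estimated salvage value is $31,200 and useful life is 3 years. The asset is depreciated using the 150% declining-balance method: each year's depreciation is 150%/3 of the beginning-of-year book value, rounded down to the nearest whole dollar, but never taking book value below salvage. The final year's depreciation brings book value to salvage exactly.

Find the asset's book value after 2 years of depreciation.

Depreciable base = $300,405 − $31,200 = $269,205.
Year 1: ⌊$300,405 × 150%/3⌋ = $150,202. Book value $150,203.
Year 2: ⌊$150,203 × 150%/3⌋ = $75,101. Book value $75,102.

$75,102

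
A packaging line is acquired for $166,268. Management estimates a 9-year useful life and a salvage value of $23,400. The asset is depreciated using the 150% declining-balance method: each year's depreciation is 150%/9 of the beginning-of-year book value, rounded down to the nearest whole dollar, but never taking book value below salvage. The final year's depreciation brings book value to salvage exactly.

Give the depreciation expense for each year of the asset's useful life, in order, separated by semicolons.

$27,711; $23,092; $19,244; $16,036; $13,364; $11,136; $9,280; $7,734; $15,271

Depreciable base = $166,268 − $23,400 = $142,868.
Year 1: ⌊$166,268 × 150%/9⌋ = $27,711. Book value $138,557.
Year 2: ⌊$138,557 × 150%/9⌋ = $23,092. Book value $115,465.
Year 3: ⌊$115,465 × 150%/9⌋ = $19,244. Book value $96,221.
Year 4: ⌊$96,221 × 150%/9⌋ = $16,036. Book value $80,185.
Year 5: ⌊$80,185 × 150%/9⌋ = $13,364. Book value $66,821.
Year 6: ⌊$66,821 × 150%/9⌋ = $11,136. Book value $55,685.
Year 7: ⌊$55,685 × 150%/9⌋ = $9,280. Book value $46,405.
Year 8: ⌊$46,405 × 150%/9⌋ = $7,734. Book value $38,671.
Year 9 (final): $38,671 − $23,400 = $15,271. Book value $23,400.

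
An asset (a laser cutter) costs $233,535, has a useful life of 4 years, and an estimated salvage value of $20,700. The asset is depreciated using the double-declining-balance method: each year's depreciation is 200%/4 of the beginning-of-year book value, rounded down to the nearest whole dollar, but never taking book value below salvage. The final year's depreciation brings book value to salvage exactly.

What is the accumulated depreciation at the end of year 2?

$175,151

Depreciable base = $233,535 − $20,700 = $212,835.
Year 1: ⌊$233,535 × 200%/4⌋ = $116,767. Book value $116,768.
Year 2: ⌊$116,768 × 200%/4⌋ = $58,384. Book value $58,384.
Accumulated through year 2 = $233,535 − $58,384 = $175,151.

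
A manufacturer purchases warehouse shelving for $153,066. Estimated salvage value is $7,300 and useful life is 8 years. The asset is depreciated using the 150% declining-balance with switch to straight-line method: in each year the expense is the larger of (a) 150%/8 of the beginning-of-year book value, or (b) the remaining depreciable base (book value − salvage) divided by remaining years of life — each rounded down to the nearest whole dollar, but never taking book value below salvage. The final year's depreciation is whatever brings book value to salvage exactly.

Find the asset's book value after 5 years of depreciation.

$51,857

Depreciable base = $153,066 − $7,300 = $145,766.
Year 1: DB = ⌊$153,066 × 150%/8⌋ = $28,699; SL = ⌊$145,766/8⌋ = $18,220 → take DB $28,699. Book value $124,367.
Year 2: DB = ⌊$124,367 × 150%/8⌋ = $23,318; SL = ⌊$117,067/7⌋ = $16,723 → take DB $23,318. Book value $101,049.
Year 3: DB = ⌊$101,049 × 150%/8⌋ = $18,946; SL = ⌊$93,749/6⌋ = $15,624 → take DB $18,946. Book value $82,103.
Year 4: DB = ⌊$82,103 × 150%/8⌋ = $15,394; SL = ⌊$74,803/5⌋ = $14,960 → take DB $15,394. Book value $66,709.
Year 5: DB = ⌊$66,709 × 150%/8⌋ = $12,507; SL = ⌊$59,409/4⌋ = $14,852 → take SL $14,852. Book value $51,857.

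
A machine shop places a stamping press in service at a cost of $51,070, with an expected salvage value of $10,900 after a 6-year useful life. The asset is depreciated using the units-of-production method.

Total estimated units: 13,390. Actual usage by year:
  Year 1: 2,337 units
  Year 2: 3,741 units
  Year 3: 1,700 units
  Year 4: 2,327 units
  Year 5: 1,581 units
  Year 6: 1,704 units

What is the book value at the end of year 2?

Depreciable base = $51,070 − $10,900 = $40,170.
Rate = $40,170 / 13,390 units = $3 per unit.
Year 1: 2,337 × $3 = $7,011. Book value $44,059.
Year 2: 3,741 × $3 = $11,223. Book value $32,836.

$32,836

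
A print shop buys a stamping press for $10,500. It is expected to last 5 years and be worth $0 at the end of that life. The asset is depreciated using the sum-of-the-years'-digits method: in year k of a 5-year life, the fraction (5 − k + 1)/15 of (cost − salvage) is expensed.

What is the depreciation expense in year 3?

$2,100

Depreciable base = $10,500 − $0 = $10,500.
Sum of the years' digits = 5+4+3+2+1 = 15.
Year 1: $10,500 × 5/15 = $3,500. Book value $7,000.
Year 2: $10,500 × 4/15 = $2,800. Book value $4,200.
Year 3: $10,500 × 3/15 = $2,100. Book value $2,100.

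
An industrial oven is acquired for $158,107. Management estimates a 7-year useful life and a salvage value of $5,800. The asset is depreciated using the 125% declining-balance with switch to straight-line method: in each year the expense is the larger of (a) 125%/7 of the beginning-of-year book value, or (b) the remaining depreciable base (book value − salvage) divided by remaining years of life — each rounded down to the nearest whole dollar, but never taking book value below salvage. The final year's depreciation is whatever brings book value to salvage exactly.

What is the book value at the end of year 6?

Depreciable base = $158,107 − $5,800 = $152,307.
Year 1: DB = ⌊$158,107 × 125%/7⌋ = $28,233; SL = ⌊$152,307/7⌋ = $21,758 → take DB $28,233. Book value $129,874.
Year 2: DB = ⌊$129,874 × 125%/7⌋ = $23,191; SL = ⌊$124,074/6⌋ = $20,679 → take DB $23,191. Book value $106,683.
Year 3: DB = ⌊$106,683 × 125%/7⌋ = $19,050; SL = ⌊$100,883/5⌋ = $20,176 → take SL $20,176. Book value $86,507.
Year 4: DB = ⌊$86,507 × 125%/7⌋ = $15,447; SL = ⌊$80,707/4⌋ = $20,176 → take SL $20,176. Book value $66,331.
Year 5: DB = ⌊$66,331 × 125%/7⌋ = $11,844; SL = ⌊$60,531/3⌋ = $20,177 → take SL $20,177. Book value $46,154.
Year 6: DB = ⌊$46,154 × 125%/7⌋ = $8,241; SL = ⌊$40,354/2⌋ = $20,177 → take SL $20,177. Book value $25,977.

$25,977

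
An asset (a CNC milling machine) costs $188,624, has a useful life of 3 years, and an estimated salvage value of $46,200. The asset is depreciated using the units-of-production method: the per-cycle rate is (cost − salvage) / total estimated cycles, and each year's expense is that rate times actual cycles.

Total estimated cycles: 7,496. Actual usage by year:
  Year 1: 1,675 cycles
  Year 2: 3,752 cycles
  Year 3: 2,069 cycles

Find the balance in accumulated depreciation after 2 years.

Depreciable base = $188,624 − $46,200 = $142,424.
Rate = $142,424 / 7,496 cycles = $19 per cycle.
Year 1: 1,675 × $19 = $31,825. Book value $156,799.
Year 2: 3,752 × $19 = $71,288. Book value $85,511.
Accumulated through year 2 = $188,624 − $85,511 = $103,113.

$103,113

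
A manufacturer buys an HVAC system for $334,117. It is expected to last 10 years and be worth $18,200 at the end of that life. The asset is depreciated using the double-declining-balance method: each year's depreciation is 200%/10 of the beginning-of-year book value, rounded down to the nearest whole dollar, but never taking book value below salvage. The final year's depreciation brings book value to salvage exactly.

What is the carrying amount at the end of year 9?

$44,846

Depreciable base = $334,117 − $18,200 = $315,917.
Year 1: ⌊$334,117 × 200%/10⌋ = $66,823. Book value $267,294.
Year 2: ⌊$267,294 × 200%/10⌋ = $53,458. Book value $213,836.
Year 3: ⌊$213,836 × 200%/10⌋ = $42,767. Book value $171,069.
Year 4: ⌊$171,069 × 200%/10⌋ = $34,213. Book value $136,856.
Year 5: ⌊$136,856 × 200%/10⌋ = $27,371. Book value $109,485.
Year 6: ⌊$109,485 × 200%/10⌋ = $21,897. Book value $87,588.
Year 7: ⌊$87,588 × 200%/10⌋ = $17,517. Book value $70,071.
Year 8: ⌊$70,071 × 200%/10⌋ = $14,014. Book value $56,057.
Year 9: ⌊$56,057 × 200%/10⌋ = $11,211. Book value $44,846.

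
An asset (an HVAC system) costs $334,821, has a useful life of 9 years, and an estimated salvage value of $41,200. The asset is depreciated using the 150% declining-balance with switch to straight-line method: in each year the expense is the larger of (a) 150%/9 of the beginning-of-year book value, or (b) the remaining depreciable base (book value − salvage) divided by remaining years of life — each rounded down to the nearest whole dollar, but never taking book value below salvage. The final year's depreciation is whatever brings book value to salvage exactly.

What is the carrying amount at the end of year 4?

$161,470

Depreciable base = $334,821 − $41,200 = $293,621.
Year 1: DB = ⌊$334,821 × 150%/9⌋ = $55,803; SL = ⌊$293,621/9⌋ = $32,624 → take DB $55,803. Book value $279,018.
Year 2: DB = ⌊$279,018 × 150%/9⌋ = $46,503; SL = ⌊$237,818/8⌋ = $29,727 → take DB $46,503. Book value $232,515.
Year 3: DB = ⌊$232,515 × 150%/9⌋ = $38,752; SL = ⌊$191,315/7⌋ = $27,330 → take DB $38,752. Book value $193,763.
Year 4: DB = ⌊$193,763 × 150%/9⌋ = $32,293; SL = ⌊$152,563/6⌋ = $25,427 → take DB $32,293. Book value $161,470.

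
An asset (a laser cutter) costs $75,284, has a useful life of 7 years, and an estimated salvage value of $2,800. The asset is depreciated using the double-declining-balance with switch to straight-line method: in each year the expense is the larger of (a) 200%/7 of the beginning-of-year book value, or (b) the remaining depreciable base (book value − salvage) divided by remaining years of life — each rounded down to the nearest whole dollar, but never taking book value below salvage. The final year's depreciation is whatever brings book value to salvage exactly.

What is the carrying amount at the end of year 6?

$8,400

Depreciable base = $75,284 − $2,800 = $72,484.
Year 1: DB = ⌊$75,284 × 200%/7⌋ = $21,509; SL = ⌊$72,484/7⌋ = $10,354 → take DB $21,509. Book value $53,775.
Year 2: DB = ⌊$53,775 × 200%/7⌋ = $15,364; SL = ⌊$50,975/6⌋ = $8,495 → take DB $15,364. Book value $38,411.
Year 3: DB = ⌊$38,411 × 200%/7⌋ = $10,974; SL = ⌊$35,611/5⌋ = $7,122 → take DB $10,974. Book value $27,437.
Year 4: DB = ⌊$27,437 × 200%/7⌋ = $7,839; SL = ⌊$24,637/4⌋ = $6,159 → take DB $7,839. Book value $19,598.
Year 5: DB = ⌊$19,598 × 200%/7⌋ = $5,599; SL = ⌊$16,798/3⌋ = $5,599 → take DB $5,599. Book value $13,999.
Year 6: DB = ⌊$13,999 × 200%/7⌋ = $3,999; SL = ⌊$11,199/2⌋ = $5,599 → take SL $5,599. Book value $8,400.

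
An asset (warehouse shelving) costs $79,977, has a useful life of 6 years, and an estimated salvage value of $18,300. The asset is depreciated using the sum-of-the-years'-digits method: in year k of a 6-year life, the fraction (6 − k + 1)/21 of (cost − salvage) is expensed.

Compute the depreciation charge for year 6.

$2,937

Depreciable base = $79,977 − $18,300 = $61,677.
Sum of the years' digits = 6+5+4+3+2+1 = 21.
Year 1: $61,677 × 6/21 = $17,622. Book value $62,355.
Year 2: $61,677 × 5/21 = $14,685. Book value $47,670.
Year 3: $61,677 × 4/21 = $11,748. Book value $35,922.
Year 4: $61,677 × 3/21 = $8,811. Book value $27,111.
Year 5: $61,677 × 2/21 = $5,874. Book value $21,237.
Year 6: $61,677 × 1/21 = $2,937. Book value $18,300.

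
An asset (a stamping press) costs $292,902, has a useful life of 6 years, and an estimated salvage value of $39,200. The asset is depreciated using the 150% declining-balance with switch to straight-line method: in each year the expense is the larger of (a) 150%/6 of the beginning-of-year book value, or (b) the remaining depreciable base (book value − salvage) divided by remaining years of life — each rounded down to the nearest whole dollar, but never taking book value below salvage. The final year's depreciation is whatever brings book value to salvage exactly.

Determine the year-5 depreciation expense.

$26,738

Depreciable base = $292,902 − $39,200 = $253,702.
Year 1: DB = ⌊$292,902 × 150%/6⌋ = $73,225; SL = ⌊$253,702/6⌋ = $42,283 → take DB $73,225. Book value $219,677.
Year 2: DB = ⌊$219,677 × 150%/6⌋ = $54,919; SL = ⌊$180,477/5⌋ = $36,095 → take DB $54,919. Book value $164,758.
Year 3: DB = ⌊$164,758 × 150%/6⌋ = $41,189; SL = ⌊$125,558/4⌋ = $31,389 → take DB $41,189. Book value $123,569.
Year 4: DB = ⌊$123,569 × 150%/6⌋ = $30,892; SL = ⌊$84,369/3⌋ = $28,123 → take DB $30,892. Book value $92,677.
Year 5: DB = ⌊$92,677 × 150%/6⌋ = $23,169; SL = ⌊$53,477/2⌋ = $26,738 → take SL $26,738. Book value $65,939.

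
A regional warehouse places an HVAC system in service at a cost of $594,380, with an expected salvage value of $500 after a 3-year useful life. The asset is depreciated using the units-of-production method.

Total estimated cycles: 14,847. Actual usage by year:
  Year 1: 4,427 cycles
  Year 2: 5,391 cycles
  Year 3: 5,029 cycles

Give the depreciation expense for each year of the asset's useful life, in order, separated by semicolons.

$177,080; $215,640; $201,160

Depreciable base = $594,380 − $500 = $593,880.
Rate = $593,880 / 14,847 cycles = $40 per cycle.
Year 1: 4,427 × $40 = $177,080. Book value $417,300.
Year 2: 5,391 × $40 = $215,640. Book value $201,660.
Year 3: 5,029 × $40 = $201,160. Book value $500.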